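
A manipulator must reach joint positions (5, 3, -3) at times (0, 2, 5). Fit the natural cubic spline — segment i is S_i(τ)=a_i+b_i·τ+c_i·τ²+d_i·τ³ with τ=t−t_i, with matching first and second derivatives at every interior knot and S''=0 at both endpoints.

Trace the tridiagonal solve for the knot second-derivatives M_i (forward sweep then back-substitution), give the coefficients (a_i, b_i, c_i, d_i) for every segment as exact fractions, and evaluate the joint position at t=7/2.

  seg 0: a=5 b=-4/5 c=0 d=-1/20
  seg 1: a=3 b=-7/5 c=-3/10 d=1/30
S(7/2) = 27/80

Δ: Δ0=-1, Δ1=-2
row 1: diag=10, rhs=-6; c'=3/10, d'=-3/5
back: M1=-3/5
M: M0=0, M1=-3/5, M2=0
seg 0: a=5, c=M0/2=0, d=(M1−M0)/(6·2)=-1/20, b=Δ0−h0·(2M0+M1)/6=-4/5
seg 1: a=3, c=M1/2=-3/10, d=(M2−M1)/(6·3)=1/30, b=Δ1−h1·(2M1+M2)/6=-7/5
t_q=7/2 → seg 1, τ=3/2; S=3+-7/5·τ+-3/10·τ²+1/30·τ³=27/80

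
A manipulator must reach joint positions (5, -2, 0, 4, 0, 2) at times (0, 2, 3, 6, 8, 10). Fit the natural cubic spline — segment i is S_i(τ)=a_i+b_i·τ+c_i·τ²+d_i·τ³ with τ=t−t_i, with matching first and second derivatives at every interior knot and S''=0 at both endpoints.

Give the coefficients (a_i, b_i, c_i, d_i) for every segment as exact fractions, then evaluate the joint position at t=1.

Δ: Δ0=-7/2, Δ1=2, Δ2=4/3, Δ3=-2, Δ4=1
row 1: diag=6, rhs=33; c'=1/6, d'=11/2
row 2: denom=8−1·1/6=47/6; d'=(-4−1·11/2)/(47/6)=-57/47
row 3: denom=10−3·18/47=416/47; d'=(-20−3·-57/47)/(416/47)=-769/416
row 4: denom=8−2·47/208=785/104; d'=(18−2·-769/416)/(785/104)=4513/1570
back: M4=4513/1570
back: M3=-769/416−47/208·4513/1570=-1961/785
back: M2=-57/47−18/47·-1961/785=-201/785
back: M1=11/2−1/6·-201/785=4351/785
M: M0=0, M1=4351/785, M2=-201/785, M3=-1961/785, M4=4513/1570, M5=0
seg 0: a=5, c=M0/2=0, d=(M1−M0)/(6·2)=4351/9420, b=Δ0−h0·(2M0+M1)/6=-25187/4710
seg 1: a=-2, c=M1/2=4351/1570, d=(M2−M1)/(6·1)=-2276/2355, b=Δ1−h1·(2M1+M2)/6=919/4710
seg 2: a=0, c=M2/2=-201/1570, d=(M3−M2)/(6·3)=-176/1413, b=Δ2−h2·(2M2+M3)/6=13369/4710
seg 3: a=4, c=M3/2=-1961/1570, d=(M4−M3)/(6·2)=1687/3768, b=Δ3−h3·(2M3+M4)/6=-6089/4710
seg 4: a=0, c=M4/2=4513/3140, d=(M5−M4)/(6·2)=-4513/18840, b=Δ4−h4·(2M4+M5)/6=-2158/2355
t_q=1 → seg 0, τ=1; S=5+-25187/4710·τ+0·τ²+4351/9420·τ³=359/3140

  seg 0: a=5 b=-25187/4710 c=0 d=4351/9420
  seg 1: a=-2 b=919/4710 c=4351/1570 d=-2276/2355
  seg 2: a=0 b=13369/4710 c=-201/1570 d=-176/1413
  seg 3: a=4 b=-6089/4710 c=-1961/1570 d=1687/3768
  seg 4: a=0 b=-2158/2355 c=4513/3140 d=-4513/18840
S(1) = 359/3140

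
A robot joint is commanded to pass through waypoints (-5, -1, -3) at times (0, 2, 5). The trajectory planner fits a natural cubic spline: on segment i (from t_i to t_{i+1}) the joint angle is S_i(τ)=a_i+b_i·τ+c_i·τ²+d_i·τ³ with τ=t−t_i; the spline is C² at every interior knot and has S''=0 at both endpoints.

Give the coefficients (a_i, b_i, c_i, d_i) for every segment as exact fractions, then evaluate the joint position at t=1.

Δ: Δ0=2, Δ1=-2/3
row 1: diag=10, rhs=-16; c'=3/10, d'=-8/5
back: M1=-8/5
M: M0=0, M1=-8/5, M2=0
seg 0: a=-5, c=M0/2=0, d=(M1−M0)/(6·2)=-2/15, b=Δ0−h0·(2M0+M1)/6=38/15
seg 1: a=-1, c=M1/2=-4/5, d=(M2−M1)/(6·3)=4/45, b=Δ1−h1·(2M1+M2)/6=14/15
t_q=1 → seg 0, τ=1; S=-5+38/15·τ+0·τ²+-2/15·τ³=-13/5

  seg 0: a=-5 b=38/15 c=0 d=-2/15
  seg 1: a=-1 b=14/15 c=-4/5 d=4/45
S(1) = -13/5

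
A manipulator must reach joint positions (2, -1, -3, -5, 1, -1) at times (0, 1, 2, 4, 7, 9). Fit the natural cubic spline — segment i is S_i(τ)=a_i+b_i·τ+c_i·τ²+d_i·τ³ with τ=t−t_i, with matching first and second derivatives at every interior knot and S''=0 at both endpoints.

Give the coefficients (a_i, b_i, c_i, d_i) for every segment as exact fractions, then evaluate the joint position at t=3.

  seg 0: a=2 b=-6292/1933 c=0 d=493/1933
  seg 1: a=-1 b=-4813/1933 c=1479/1933 d=-532/1933
  seg 2: a=-3 b=-3451/1933 c=-117/1933 d=438/1933
  seg 3: a=-5 b=1337/1933 c=2511/1933 d=-556/1933
  seg 4: a=1 b=1391/1933 c=-2493/1933 d=831/3866
S(3) = -8929/1933

Δ: Δ0=-3, Δ1=-2, Δ2=-1, Δ3=2, Δ4=-1
row 1: diag=4, rhs=6; c'=1/4, d'=3/2
row 2: denom=6−1·1/4=23/4; d'=(6−1·3/2)/(23/4)=18/23
row 3: denom=10−2·8/23=214/23; d'=(18−2·18/23)/(214/23)=189/107
row 4: denom=10−3·69/214=1933/214; d'=(-18−3·189/107)/(1933/214)=-4986/1933
back: M4=-4986/1933
back: M3=189/107−69/214·-4986/1933=5022/1933
back: M2=18/23−8/23·5022/1933=-234/1933
back: M1=3/2−1/4·-234/1933=2958/1933
M: M0=0, M1=2958/1933, M2=-234/1933, M3=5022/1933, M4=-4986/1933, M5=0
seg 0: a=2, c=M0/2=0, d=(M1−M0)/(6·1)=493/1933, b=Δ0−h0·(2M0+M1)/6=-6292/1933
seg 1: a=-1, c=M1/2=1479/1933, d=(M2−M1)/(6·1)=-532/1933, b=Δ1−h1·(2M1+M2)/6=-4813/1933
seg 2: a=-3, c=M2/2=-117/1933, d=(M3−M2)/(6·2)=438/1933, b=Δ2−h2·(2M2+M3)/6=-3451/1933
seg 3: a=-5, c=M3/2=2511/1933, d=(M4−M3)/(6·3)=-556/1933, b=Δ3−h3·(2M3+M4)/6=1337/1933
seg 4: a=1, c=M4/2=-2493/1933, d=(M5−M4)/(6·2)=831/3866, b=Δ4−h4·(2M4+M5)/6=1391/1933
t_q=3 → seg 2, τ=1; S=-3+-3451/1933·τ+-117/1933·τ²+438/1933·τ³=-8929/1933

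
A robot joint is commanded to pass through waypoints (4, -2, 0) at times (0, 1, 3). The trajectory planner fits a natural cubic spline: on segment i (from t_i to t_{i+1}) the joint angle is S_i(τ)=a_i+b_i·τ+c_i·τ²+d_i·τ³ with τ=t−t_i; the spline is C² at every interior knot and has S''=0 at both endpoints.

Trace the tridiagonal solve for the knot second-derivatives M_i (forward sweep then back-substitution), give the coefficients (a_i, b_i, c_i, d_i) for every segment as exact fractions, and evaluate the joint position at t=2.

  seg 0: a=4 b=-43/6 c=0 d=7/6
  seg 1: a=-2 b=-11/3 c=7/2 d=-7/12
S(2) = -11/4

Δ: Δ0=-6, Δ1=1
row 1: diag=6, rhs=42; c'=1/3, d'=7
back: M1=7
M: M0=0, M1=7, M2=0
seg 0: a=4, c=M0/2=0, d=(M1−M0)/(6·1)=7/6, b=Δ0−h0·(2M0+M1)/6=-43/6
seg 1: a=-2, c=M1/2=7/2, d=(M2−M1)/(6·2)=-7/12, b=Δ1−h1·(2M1+M2)/6=-11/3
t_q=2 → seg 1, τ=1; S=-2+-11/3·τ+7/2·τ²+-7/12·τ³=-11/4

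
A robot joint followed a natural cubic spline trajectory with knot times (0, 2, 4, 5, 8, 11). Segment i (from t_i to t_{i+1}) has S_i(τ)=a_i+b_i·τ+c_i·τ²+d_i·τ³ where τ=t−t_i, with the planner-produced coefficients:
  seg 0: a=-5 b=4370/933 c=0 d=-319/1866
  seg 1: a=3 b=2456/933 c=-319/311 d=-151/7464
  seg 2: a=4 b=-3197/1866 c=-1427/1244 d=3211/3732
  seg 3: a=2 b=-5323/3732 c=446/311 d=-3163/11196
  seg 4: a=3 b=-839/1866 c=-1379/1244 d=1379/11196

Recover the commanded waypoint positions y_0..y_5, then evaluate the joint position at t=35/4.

y_0 = S_0(0) = a_0 = -5
y_1 = S_1(0) = a_1 = 3
y_2 = S_2(0) = a_2 = 4
y_3 = S_3(0) = a_3 = 2
y_4 = S_4(0) = a_4 = 3
y_5 = S_4(3) = -5
t_q=35/4 is in segment 4 (τ=3/4); S_4(τ)=166493/79616

y_0=-5 y_1=3 y_2=4 y_3=2 y_4=3 y_5=-5
S(35/4) = 166493/79616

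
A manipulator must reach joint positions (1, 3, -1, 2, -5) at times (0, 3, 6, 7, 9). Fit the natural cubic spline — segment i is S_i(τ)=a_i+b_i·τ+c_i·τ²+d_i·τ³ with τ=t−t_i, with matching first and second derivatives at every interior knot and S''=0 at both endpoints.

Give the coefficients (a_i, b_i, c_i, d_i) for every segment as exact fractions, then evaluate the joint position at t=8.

  seg 0: a=1 b=1829/1020 c=0 d=-383/3060
  seg 1: a=3 b=-809/510 c=-383/340 d=247/612
  seg 2: a=-1 b=2603/1020 c=213/85 d=-2099/1020
  seg 3: a=2 b=709/510 c=-1247/340 d=1247/2040
S(8) = 227/680

Δ: Δ0=2/3, Δ1=-4/3, Δ2=3, Δ3=-7/2
row 1: diag=12, rhs=-12; c'=1/4, d'=-1
row 2: denom=8−3·1/4=29/4; d'=(26−3·-1)/(29/4)=4
row 3: denom=6−1·4/29=170/29; d'=(-39−1·4)/(170/29)=-1247/170
back: M3=-1247/170
back: M2=4−4/29·-1247/170=426/85
back: M1=-1−1/4·426/85=-383/170
M: M0=0, M1=-383/170, M2=426/85, M3=-1247/170, M4=0
seg 0: a=1, c=M0/2=0, d=(M1−M0)/(6·3)=-383/3060, b=Δ0−h0·(2M0+M1)/6=1829/1020
seg 1: a=3, c=M1/2=-383/340, d=(M2−M1)/(6·3)=247/612, b=Δ1−h1·(2M1+M2)/6=-809/510
seg 2: a=-1, c=M2/2=213/85, d=(M3−M2)/(6·1)=-2099/1020, b=Δ2−h2·(2M2+M3)/6=2603/1020
seg 3: a=2, c=M3/2=-1247/340, d=(M4−M3)/(6·2)=1247/2040, b=Δ3−h3·(2M3+M4)/6=709/510
t_q=8 → seg 3, τ=1; S=2+709/510·τ+-1247/340·τ²+1247/2040·τ³=227/680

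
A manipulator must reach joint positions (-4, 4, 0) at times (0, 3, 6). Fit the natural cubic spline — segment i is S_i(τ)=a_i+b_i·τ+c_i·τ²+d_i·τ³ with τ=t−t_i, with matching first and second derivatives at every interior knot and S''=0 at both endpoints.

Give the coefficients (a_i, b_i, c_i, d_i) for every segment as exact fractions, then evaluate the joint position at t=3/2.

  seg 0: a=-4 b=11/3 c=0 d=-1/9
  seg 1: a=4 b=2/3 c=-1 d=1/9
S(3/2) = 9/8

Δ: Δ0=8/3, Δ1=-4/3
row 1: diag=12, rhs=-24; c'=1/4, d'=-2
back: M1=-2
M: M0=0, M1=-2, M2=0
seg 0: a=-4, c=M0/2=0, d=(M1−M0)/(6·3)=-1/9, b=Δ0−h0·(2M0+M1)/6=11/3
seg 1: a=4, c=M1/2=-1, d=(M2−M1)/(6·3)=1/9, b=Δ1−h1·(2M1+M2)/6=2/3
t_q=3/2 → seg 0, τ=3/2; S=-4+11/3·τ+0·τ²+-1/9·τ³=9/8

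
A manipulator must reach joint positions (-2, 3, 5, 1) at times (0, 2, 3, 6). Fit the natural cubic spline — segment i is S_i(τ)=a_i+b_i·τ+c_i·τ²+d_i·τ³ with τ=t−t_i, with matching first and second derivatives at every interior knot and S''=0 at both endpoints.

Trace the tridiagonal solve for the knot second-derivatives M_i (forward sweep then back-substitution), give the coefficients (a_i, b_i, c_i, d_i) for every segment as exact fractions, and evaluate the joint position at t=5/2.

  seg 0: a=-2 b=713/282 c=0 d=-1/141
  seg 1: a=3 b=689/282 c=-2/47 d=-113/282
  seg 2: a=5 b=163/141 c=-117/94 d=13/94
S(5/2) = 3129/752

Δ: Δ0=5/2, Δ1=2, Δ2=-4/3
row 1: diag=6, rhs=-3; c'=1/6, d'=-1/2
row 2: denom=8−1·1/6=47/6; d'=(-20−1·-1/2)/(47/6)=-117/47
back: M2=-117/47
back: M1=-1/2−1/6·-117/47=-4/47
M: M0=0, M1=-4/47, M2=-117/47, M3=0
seg 0: a=-2, c=M0/2=0, d=(M1−M0)/(6·2)=-1/141, b=Δ0−h0·(2M0+M1)/6=713/282
seg 1: a=3, c=M1/2=-2/47, d=(M2−M1)/(6·1)=-113/282, b=Δ1−h1·(2M1+M2)/6=689/282
seg 2: a=5, c=M2/2=-117/94, d=(M3−M2)/(6·3)=13/94, b=Δ2−h2·(2M2+M3)/6=163/141
t_q=5/2 → seg 1, τ=1/2; S=3+689/282·τ+-2/47·τ²+-113/282·τ³=3129/752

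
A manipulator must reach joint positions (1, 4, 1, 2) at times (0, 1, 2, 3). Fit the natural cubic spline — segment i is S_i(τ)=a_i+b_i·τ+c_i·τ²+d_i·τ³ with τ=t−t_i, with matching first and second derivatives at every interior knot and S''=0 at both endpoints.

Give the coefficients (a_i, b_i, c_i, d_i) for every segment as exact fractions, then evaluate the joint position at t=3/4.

Δ: Δ0=3, Δ1=-3, Δ2=1
row 1: diag=4, rhs=-36; c'=1/4, d'=-9
row 2: denom=4−1·1/4=15/4; d'=(24−1·-9)/(15/4)=44/5
back: M2=44/5
back: M1=-9−1/4·44/5=-56/5
M: M0=0, M1=-56/5, M2=44/5, M3=0
seg 0: a=1, c=M0/2=0, d=(M1−M0)/(6·1)=-28/15, b=Δ0−h0·(2M0+M1)/6=73/15
seg 1: a=4, c=M1/2=-28/5, d=(M2−M1)/(6·1)=10/3, b=Δ1−h1·(2M1+M2)/6=-11/15
seg 2: a=1, c=M2/2=22/5, d=(M3−M2)/(6·1)=-22/15, b=Δ2−h2·(2M2+M3)/6=-29/15
t_q=3/4 → seg 0, τ=3/4; S=1+73/15·τ+0·τ²+-28/15·τ³=309/80

  seg 0: a=1 b=73/15 c=0 d=-28/15
  seg 1: a=4 b=-11/15 c=-28/5 d=10/3
  seg 2: a=1 b=-29/15 c=22/5 d=-22/15
S(3/4) = 309/80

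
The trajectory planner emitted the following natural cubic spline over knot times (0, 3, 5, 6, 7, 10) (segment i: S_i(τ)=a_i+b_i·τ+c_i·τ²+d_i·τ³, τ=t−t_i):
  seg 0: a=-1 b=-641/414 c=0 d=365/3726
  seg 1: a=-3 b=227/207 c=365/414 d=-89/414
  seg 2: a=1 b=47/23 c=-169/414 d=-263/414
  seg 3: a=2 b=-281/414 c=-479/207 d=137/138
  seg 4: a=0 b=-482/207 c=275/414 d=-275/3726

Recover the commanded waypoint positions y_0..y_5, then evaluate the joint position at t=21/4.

y_0 = S_0(0) = a_0 = -1
y_1 = S_1(0) = a_1 = -3
y_2 = S_2(0) = a_2 = 1
y_3 = S_3(0) = a_3 = 2
y_4 = S_4(0) = a_4 = 0
y_5 = S_4(3) = -3
t_q=21/4 is in segment 2 (τ=1/4); S_2(τ)=13031/8832

y_0=-1 y_1=-3 y_2=1 y_3=2 y_4=0 y_5=-3
S(21/4) = 13031/8832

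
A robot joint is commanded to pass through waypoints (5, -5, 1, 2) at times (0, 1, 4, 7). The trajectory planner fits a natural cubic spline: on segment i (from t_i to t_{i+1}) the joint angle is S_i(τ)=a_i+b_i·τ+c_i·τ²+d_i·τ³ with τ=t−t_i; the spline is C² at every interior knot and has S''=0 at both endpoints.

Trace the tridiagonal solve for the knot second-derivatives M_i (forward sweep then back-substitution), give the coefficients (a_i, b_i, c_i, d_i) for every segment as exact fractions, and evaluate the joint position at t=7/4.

  seg 0: a=5 b=-1019/87 c=0 d=149/87
  seg 1: a=-5 b=-572/87 c=149/29 d=-595/783
  seg 2: a=1 b=325/87 c=-148/87 d=148/783
S(7/4) = -13663/1856

Δ: Δ0=-10, Δ1=2, Δ2=1/3
row 1: diag=8, rhs=72; c'=3/8, d'=9
row 2: denom=12−3·3/8=87/8; d'=(-10−3·9)/(87/8)=-296/87
back: M2=-296/87
back: M1=9−3/8·-296/87=298/29
M: M0=0, M1=298/29, M2=-296/87, M3=0
seg 0: a=5, c=M0/2=0, d=(M1−M0)/(6·1)=149/87, b=Δ0−h0·(2M0+M1)/6=-1019/87
seg 1: a=-5, c=M1/2=149/29, d=(M2−M1)/(6·3)=-595/783, b=Δ1−h1·(2M1+M2)/6=-572/87
seg 2: a=1, c=M2/2=-148/87, d=(M3−M2)/(6·3)=148/783, b=Δ2−h2·(2M2+M3)/6=325/87
t_q=7/4 → seg 1, τ=3/4; S=-5+-572/87·τ+149/29·τ²+-595/783·τ³=-13663/1856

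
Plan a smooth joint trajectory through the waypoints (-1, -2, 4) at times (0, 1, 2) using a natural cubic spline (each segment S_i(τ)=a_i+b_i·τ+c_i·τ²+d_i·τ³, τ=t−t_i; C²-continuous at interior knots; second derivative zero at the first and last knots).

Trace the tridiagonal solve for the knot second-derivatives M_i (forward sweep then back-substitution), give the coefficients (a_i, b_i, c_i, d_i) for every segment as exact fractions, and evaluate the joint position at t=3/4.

  seg 0: a=-1 b=-11/4 c=0 d=7/4
  seg 1: a=-2 b=5/2 c=21/4 d=-7/4
S(3/4) = -595/256

Δ: Δ0=-1, Δ1=6
row 1: diag=4, rhs=42; c'=1/4, d'=21/2
back: M1=21/2
M: M0=0, M1=21/2, M2=0
seg 0: a=-1, c=M0/2=0, d=(M1−M0)/(6·1)=7/4, b=Δ0−h0·(2M0+M1)/6=-11/4
seg 1: a=-2, c=M1/2=21/4, d=(M2−M1)/(6·1)=-7/4, b=Δ1−h1·(2M1+M2)/6=5/2
t_q=3/4 → seg 0, τ=3/4; S=-1+-11/4·τ+0·τ²+7/4·τ³=-595/256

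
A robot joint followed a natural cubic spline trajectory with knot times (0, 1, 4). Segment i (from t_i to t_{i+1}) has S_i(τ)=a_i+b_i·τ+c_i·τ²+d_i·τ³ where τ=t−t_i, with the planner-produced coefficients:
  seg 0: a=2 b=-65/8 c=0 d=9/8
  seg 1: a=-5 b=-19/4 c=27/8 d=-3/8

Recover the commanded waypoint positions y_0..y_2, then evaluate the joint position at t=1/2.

y_0=2 y_1=-5 y_2=1
S(1/2) = -123/64

y_0 = S_0(0) = a_0 = 2
y_1 = S_1(0) = a_1 = -5
y_2 = S_1(3) = 1
t_q=1/2 is in segment 0 (τ=1/2); S_0(τ)=-123/64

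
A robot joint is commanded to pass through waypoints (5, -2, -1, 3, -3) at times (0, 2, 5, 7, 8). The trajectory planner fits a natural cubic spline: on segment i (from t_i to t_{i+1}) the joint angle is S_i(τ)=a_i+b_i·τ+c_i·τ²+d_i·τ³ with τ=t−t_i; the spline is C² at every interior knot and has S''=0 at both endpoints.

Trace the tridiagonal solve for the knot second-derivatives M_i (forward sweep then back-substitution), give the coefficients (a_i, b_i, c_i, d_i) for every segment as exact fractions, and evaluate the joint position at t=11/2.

  seg 0: a=5 b=-6133/1518 c=0 d=205/1518
  seg 1: a=-2 b=-3673/1518 c=205/253 d=163/4554
  seg 2: a=-1 b=2587/759 c=573/506 d=-697/759
  seg 3: a=3 b=-2339/759 c=-2215/506 d=2215/1518
S(11/2) = 883/1012

Δ: Δ0=-7/2, Δ1=1/3, Δ2=2, Δ3=-6
row 1: diag=10, rhs=23; c'=3/10, d'=23/10
row 2: denom=10−3·3/10=91/10; d'=(10−3·23/10)/(91/10)=31/91
row 3: denom=6−2·20/91=506/91; d'=(-48−2·31/91)/(506/91)=-2215/253
back: M3=-2215/253
back: M2=31/91−20/91·-2215/253=573/253
back: M1=23/10−3/10·573/253=410/253
M: M0=0, M1=410/253, M2=573/253, M3=-2215/253, M4=0
seg 0: a=5, c=M0/2=0, d=(M1−M0)/(6·2)=205/1518, b=Δ0−h0·(2M0+M1)/6=-6133/1518
seg 1: a=-2, c=M1/2=205/253, d=(M2−M1)/(6·3)=163/4554, b=Δ1−h1·(2M1+M2)/6=-3673/1518
seg 2: a=-1, c=M2/2=573/506, d=(M3−M2)/(6·2)=-697/759, b=Δ2−h2·(2M2+M3)/6=2587/759
seg 3: a=3, c=M3/2=-2215/506, d=(M4−M3)/(6·1)=2215/1518, b=Δ3−h3·(2M3+M4)/6=-2339/759
t_q=11/2 → seg 2, τ=1/2; S=-1+2587/759·τ+573/506·τ²+-697/759·τ³=883/1012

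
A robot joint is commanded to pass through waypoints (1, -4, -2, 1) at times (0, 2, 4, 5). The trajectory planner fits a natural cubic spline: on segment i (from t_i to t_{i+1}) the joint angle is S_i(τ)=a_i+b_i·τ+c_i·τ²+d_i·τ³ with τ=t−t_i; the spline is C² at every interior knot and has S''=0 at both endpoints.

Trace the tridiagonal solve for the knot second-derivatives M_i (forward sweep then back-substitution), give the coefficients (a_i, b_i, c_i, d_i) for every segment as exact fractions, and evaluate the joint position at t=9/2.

Δ: Δ0=-5/2, Δ1=1, Δ2=3
row 1: diag=8, rhs=21; c'=1/4, d'=21/8
row 2: denom=6−2·1/4=11/2; d'=(12−2·21/8)/(11/2)=27/22
back: M2=27/22
back: M1=21/8−1/4·27/22=51/22
M: M0=0, M1=51/22, M2=27/22, M3=0
seg 0: a=1, c=M0/2=0, d=(M1−M0)/(6·2)=17/88, b=Δ0−h0·(2M0+M1)/6=-36/11
seg 1: a=-4, c=M1/2=51/44, d=(M2−M1)/(6·2)=-1/11, b=Δ1−h1·(2M1+M2)/6=-21/22
seg 2: a=-2, c=M2/2=27/44, d=(M3−M2)/(6·1)=-9/44, b=Δ2−h2·(2M2+M3)/6=57/22
t_q=9/2 → seg 2, τ=1/2; S=-2+57/22·τ+27/44·τ²+-9/44·τ³=-203/352

  seg 0: a=1 b=-36/11 c=0 d=17/88
  seg 1: a=-4 b=-21/22 c=51/44 d=-1/11
  seg 2: a=-2 b=57/22 c=27/44 d=-9/44
S(9/2) = -203/352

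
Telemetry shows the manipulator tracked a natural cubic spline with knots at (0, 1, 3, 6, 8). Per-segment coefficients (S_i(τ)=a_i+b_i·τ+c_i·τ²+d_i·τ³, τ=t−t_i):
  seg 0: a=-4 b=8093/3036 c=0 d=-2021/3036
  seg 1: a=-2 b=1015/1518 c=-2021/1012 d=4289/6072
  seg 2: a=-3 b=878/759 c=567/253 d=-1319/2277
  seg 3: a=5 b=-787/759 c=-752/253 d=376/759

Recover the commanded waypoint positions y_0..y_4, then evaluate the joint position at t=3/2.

y_0=-4 y_1=-2 y_2=-3 y_3=5 y_4=-5
S(3/2) = -33625/16192

y_0 = S_0(0) = a_0 = -4
y_1 = S_1(0) = a_1 = -2
y_2 = S_2(0) = a_2 = -3
y_3 = S_3(0) = a_3 = 5
y_4 = S_3(2) = -5
t_q=3/2 is in segment 1 (τ=1/2); S_1(τ)=-33625/16192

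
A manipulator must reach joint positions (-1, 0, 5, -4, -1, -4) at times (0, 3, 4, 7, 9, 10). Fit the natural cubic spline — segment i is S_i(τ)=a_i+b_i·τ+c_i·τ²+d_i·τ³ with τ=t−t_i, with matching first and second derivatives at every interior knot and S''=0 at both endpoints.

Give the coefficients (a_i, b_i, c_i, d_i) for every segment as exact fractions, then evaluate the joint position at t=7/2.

  seg 0: a=-1 b=-769/387 c=0 d=898/3483
  seg 1: a=0 b=1925/387 c=898/387 d=-296/129
  seg 2: a=5 b=1057/387 c=-1766/387 d=3080/3483
  seg 3: a=-4 b=-299/387 c=146/43 d=-3497/3096
  seg 4: a=-1 b=-577/774 c=-1745/516 d=1745/1548
S(7/2) = 1076/387

Δ: Δ0=1/3, Δ1=5, Δ2=-3, Δ3=3/2, Δ4=-3
row 1: diag=8, rhs=28; c'=1/8, d'=7/2
row 2: denom=8−1·1/8=63/8; d'=(-48−1·7/2)/(63/8)=-412/63
row 3: denom=10−3·8/21=62/7; d'=(27−3·-412/63)/(62/7)=979/186
row 4: denom=6−2·7/31=172/31; d'=(-27−2·979/186)/(172/31)=-1745/258
back: M4=-1745/258
back: M3=979/186−7/31·-1745/258=292/43
back: M2=-412/63−8/21·292/43=-3532/387
back: M1=7/2−1/8·-3532/387=1796/387
M: M0=0, M1=1796/387, M2=-3532/387, M3=292/43, M4=-1745/258, M5=0
seg 0: a=-1, c=M0/2=0, d=(M1−M0)/(6·3)=898/3483, b=Δ0−h0·(2M0+M1)/6=-769/387
seg 1: a=0, c=M1/2=898/387, d=(M2−M1)/(6·1)=-296/129, b=Δ1−h1·(2M1+M2)/6=1925/387
seg 2: a=5, c=M2/2=-1766/387, d=(M3−M2)/(6·3)=3080/3483, b=Δ2−h2·(2M2+M3)/6=1057/387
seg 3: a=-4, c=M3/2=146/43, d=(M4−M3)/(6·2)=-3497/3096, b=Δ3−h3·(2M3+M4)/6=-299/387
seg 4: a=-1, c=M4/2=-1745/516, d=(M5−M4)/(6·1)=1745/1548, b=Δ4−h4·(2M4+M5)/6=-577/774
t_q=7/2 → seg 1, τ=1/2; S=0+1925/387·τ+898/387·τ²+-296/129·τ³=1076/387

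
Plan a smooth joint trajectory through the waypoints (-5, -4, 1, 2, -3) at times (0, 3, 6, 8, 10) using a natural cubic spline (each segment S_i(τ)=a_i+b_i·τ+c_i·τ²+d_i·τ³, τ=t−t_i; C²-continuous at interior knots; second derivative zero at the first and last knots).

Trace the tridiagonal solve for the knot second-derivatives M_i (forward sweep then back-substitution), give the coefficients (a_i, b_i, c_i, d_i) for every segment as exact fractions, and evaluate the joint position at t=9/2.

  seg 0: a=-5 b=-9/140 c=0 d=167/3780
  seg 1: a=-4 b=79/70 c=167/420 d=-55/756
  seg 2: a=1 b=31/20 c=-9/35 d=-15/112
  seg 3: a=2 b=-38/35 c=-297/280 d=99/560
S(9/2) = -1857/1120

Δ: Δ0=1/3, Δ1=5/3, Δ2=1/2, Δ3=-5/2
row 1: diag=12, rhs=8; c'=1/4, d'=2/3
row 2: denom=10−3·1/4=37/4; d'=(-7−3·2/3)/(37/4)=-36/37
row 3: denom=8−2·8/37=280/37; d'=(-18−2·-36/37)/(280/37)=-297/140
back: M3=-297/140
back: M2=-36/37−8/37·-297/140=-18/35
back: M1=2/3−1/4·-18/35=167/210
M: M0=0, M1=167/210, M2=-18/35, M3=-297/140, M4=0
seg 0: a=-5, c=M0/2=0, d=(M1−M0)/(6·3)=167/3780, b=Δ0−h0·(2M0+M1)/6=-9/140
seg 1: a=-4, c=M1/2=167/420, d=(M2−M1)/(6·3)=-55/756, b=Δ1−h1·(2M1+M2)/6=79/70
seg 2: a=1, c=M2/2=-9/35, d=(M3−M2)/(6·2)=-15/112, b=Δ2−h2·(2M2+M3)/6=31/20
seg 3: a=2, c=M3/2=-297/280, d=(M4−M3)/(6·2)=99/560, b=Δ3−h3·(2M3+M4)/6=-38/35
t_q=9/2 → seg 1, τ=3/2; S=-4+79/70·τ+167/420·τ²+-55/756·τ³=-1857/1120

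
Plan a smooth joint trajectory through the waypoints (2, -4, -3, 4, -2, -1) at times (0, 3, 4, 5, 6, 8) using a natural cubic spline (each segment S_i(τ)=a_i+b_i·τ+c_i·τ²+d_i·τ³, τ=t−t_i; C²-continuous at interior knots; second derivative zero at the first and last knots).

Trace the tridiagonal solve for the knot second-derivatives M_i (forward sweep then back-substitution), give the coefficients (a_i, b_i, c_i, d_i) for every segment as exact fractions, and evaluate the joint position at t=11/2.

Δ: Δ0=-2, Δ1=1, Δ2=7, Δ3=-6, Δ4=1/2
row 1: diag=8, rhs=18; c'=1/8, d'=9/4
row 2: denom=4−1·1/8=31/8; d'=(36−1·9/4)/(31/8)=270/31
row 3: denom=4−1·8/31=116/31; d'=(-78−1·270/31)/(116/31)=-672/29
row 4: denom=6−1·31/116=665/116; d'=(39−1·-672/29)/(665/116)=7212/665
back: M4=7212/665
back: M3=-672/29−31/116·7212/665=-17337/665
back: M2=270/31−8/31·-17337/665=10266/665
back: M1=9/4−1/8·10266/665=213/665
M: M0=0, M1=213/665, M2=10266/665, M3=-17337/665, M4=7212/665, M5=0
seg 0: a=2, c=M0/2=0, d=(M1−M0)/(6·3)=71/3990, b=Δ0−h0·(2M0+M1)/6=-2873/1330
seg 1: a=-4, c=M1/2=213/1330, d=(M2−M1)/(6·1)=3351/1330, b=Δ1−h1·(2M1+M2)/6=-1117/665
seg 2: a=-3, c=M2/2=5133/665, d=(M3−M2)/(6·1)=-9201/1330, b=Δ2−h2·(2M2+M3)/6=1649/266
seg 3: a=4, c=M3/2=-17337/1330, d=(M4−M3)/(6·1)=1169/190, b=Δ3−h3·(2M3+M4)/6=587/665
seg 4: a=-2, c=M4/2=3606/665, d=(M5−M4)/(6·2)=-601/665, b=Δ4−h4·(2M4+M5)/6=-8951/1330
t_q=11/2 → seg 3, τ=1/2; S=4+587/665·τ+-17337/1330·τ²+1169/190·τ³=4153/2128

  seg 0: a=2 b=-2873/1330 c=0 d=71/3990
  seg 1: a=-4 b=-1117/665 c=213/1330 d=3351/1330
  seg 2: a=-3 b=1649/266 c=5133/665 d=-9201/1330
  seg 3: a=4 b=587/665 c=-17337/1330 d=1169/190
  seg 4: a=-2 b=-8951/1330 c=3606/665 d=-601/665
S(11/2) = 4153/2128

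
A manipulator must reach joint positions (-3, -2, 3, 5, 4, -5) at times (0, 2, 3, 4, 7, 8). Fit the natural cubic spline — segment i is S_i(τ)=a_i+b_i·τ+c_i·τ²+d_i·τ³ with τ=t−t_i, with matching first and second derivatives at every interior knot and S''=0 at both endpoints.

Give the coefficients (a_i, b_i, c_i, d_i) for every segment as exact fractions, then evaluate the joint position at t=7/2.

  seg 0: a=-3 b=-9865/7302 c=0 d=3379/7302
  seg 1: a=-2 b=30683/7302 c=3379/1217 d=-14447/7302
  seg 2: a=3 b=13945/3651 c=-7689/2434 d=9781/7302
  seg 3: a=5 b=11099/7302 c=1046/1217 d=-10787/21906
  seg 4: a=4 b=-24164/3651 c=-8695/2434 d=8695/7302
S(7/2) = 83485/19472

Δ: Δ0=1/2, Δ1=5, Δ2=2, Δ3=-1/3, Δ4=-9
row 1: diag=6, rhs=27; c'=1/6, d'=9/2
row 2: denom=4−1·1/6=23/6; d'=(-18−1·9/2)/(23/6)=-135/23
row 3: denom=8−1·6/23=178/23; d'=(-14−1·-135/23)/(178/23)=-187/178
row 4: denom=8−3·69/178=1217/178; d'=(-52−3·-187/178)/(1217/178)=-8695/1217
back: M4=-8695/1217
back: M3=-187/178−69/178·-8695/1217=2092/1217
back: M2=-135/23−6/23·2092/1217=-7689/1217
back: M1=9/2−1/6·-7689/1217=6758/1217
M: M0=0, M1=6758/1217, M2=-7689/1217, M3=2092/1217, M4=-8695/1217, M5=0
seg 0: a=-3, c=M0/2=0, d=(M1−M0)/(6·2)=3379/7302, b=Δ0−h0·(2M0+M1)/6=-9865/7302
seg 1: a=-2, c=M1/2=3379/1217, d=(M2−M1)/(6·1)=-14447/7302, b=Δ1−h1·(2M1+M2)/6=30683/7302
seg 2: a=3, c=M2/2=-7689/2434, d=(M3−M2)/(6·1)=9781/7302, b=Δ2−h2·(2M2+M3)/6=13945/3651
seg 3: a=5, c=M3/2=1046/1217, d=(M4−M3)/(6·3)=-10787/21906, b=Δ3−h3·(2M3+M4)/6=11099/7302
seg 4: a=4, c=M4/2=-8695/2434, d=(M5−M4)/(6·1)=8695/7302, b=Δ4−h4·(2M4+M5)/6=-24164/3651
t_q=7/2 → seg 2, τ=1/2; S=3+13945/3651·τ+-7689/2434·τ²+9781/7302·τ³=83485/19472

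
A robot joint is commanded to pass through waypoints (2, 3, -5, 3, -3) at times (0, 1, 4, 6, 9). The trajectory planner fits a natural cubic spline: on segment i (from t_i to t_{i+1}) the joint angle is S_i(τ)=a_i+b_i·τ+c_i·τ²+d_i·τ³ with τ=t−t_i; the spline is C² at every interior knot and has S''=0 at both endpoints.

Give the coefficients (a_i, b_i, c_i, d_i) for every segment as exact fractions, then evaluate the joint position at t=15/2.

Δ: Δ0=1, Δ1=-8/3, Δ2=4, Δ3=-2
row 1: diag=8, rhs=-22; c'=3/8, d'=-11/4
row 2: denom=10−3·3/8=71/8; d'=(40−3·-11/4)/(71/8)=386/71
row 3: denom=10−2·16/71=678/71; d'=(-36−2·386/71)/(678/71)=-1664/339
back: M3=-1664/339
back: M2=386/71−16/71·-1664/339=2218/339
back: M1=-11/4−3/8·2218/339=-588/113
M: M0=0, M1=-588/113, M2=2218/339, M3=-1664/339, M4=0
seg 0: a=2, c=M0/2=0, d=(M1−M0)/(6·1)=-98/113, b=Δ0−h0·(2M0+M1)/6=211/113
seg 1: a=3, c=M1/2=-294/113, d=(M2−M1)/(6·3)=1991/3051, b=Δ1−h1·(2M1+M2)/6=-83/113
seg 2: a=-5, c=M2/2=1109/339, d=(M3−M2)/(6·2)=-647/678, b=Δ2−h2·(2M2+M3)/6=144/113
seg 3: a=3, c=M3/2=-832/339, d=(M4−M3)/(6·3)=832/3051, b=Δ3−h3·(2M3+M4)/6=986/339
t_q=15/2 → seg 3, τ=3/2; S=3+986/339·τ+-832/339·τ²+832/3051·τ³=312/113

  seg 0: a=2 b=211/113 c=0 d=-98/113
  seg 1: a=3 b=-83/113 c=-294/113 d=1991/3051
  seg 2: a=-5 b=144/113 c=1109/339 d=-647/678
  seg 3: a=3 b=986/339 c=-832/339 d=832/3051
S(15/2) = 312/113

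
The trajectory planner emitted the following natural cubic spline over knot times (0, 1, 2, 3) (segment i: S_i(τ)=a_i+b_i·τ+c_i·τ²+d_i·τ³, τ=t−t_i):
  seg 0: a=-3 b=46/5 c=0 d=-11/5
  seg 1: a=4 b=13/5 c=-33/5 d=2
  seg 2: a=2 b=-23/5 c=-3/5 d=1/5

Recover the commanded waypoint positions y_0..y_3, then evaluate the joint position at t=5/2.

y_0 = S_0(0) = a_0 = -3
y_1 = S_1(0) = a_1 = 4
y_2 = S_2(0) = a_2 = 2
y_3 = S_2(1) = -3
t_q=5/2 is in segment 2 (τ=1/2); S_2(τ)=-17/40

y_0=-3 y_1=4 y_2=2 y_3=-3
S(5/2) = -17/40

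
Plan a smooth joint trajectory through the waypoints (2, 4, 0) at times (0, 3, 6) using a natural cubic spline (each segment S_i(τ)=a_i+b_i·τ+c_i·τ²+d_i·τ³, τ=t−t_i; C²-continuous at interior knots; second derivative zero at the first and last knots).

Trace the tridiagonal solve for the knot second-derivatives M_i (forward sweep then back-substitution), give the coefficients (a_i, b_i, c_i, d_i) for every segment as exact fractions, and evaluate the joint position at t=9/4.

  seg 0: a=2 b=7/6 c=0 d=-1/18
  seg 1: a=4 b=-1/3 c=-1/2 d=1/18
S(9/4) = 511/128

Δ: Δ0=2/3, Δ1=-4/3
row 1: diag=12, rhs=-12; c'=1/4, d'=-1
back: M1=-1
M: M0=0, M1=-1, M2=0
seg 0: a=2, c=M0/2=0, d=(M1−M0)/(6·3)=-1/18, b=Δ0−h0·(2M0+M1)/6=7/6
seg 1: a=4, c=M1/2=-1/2, d=(M2−M1)/(6·3)=1/18, b=Δ1−h1·(2M1+M2)/6=-1/3
t_q=9/4 → seg 0, τ=9/4; S=2+7/6·τ+0·τ²+-1/18·τ³=511/128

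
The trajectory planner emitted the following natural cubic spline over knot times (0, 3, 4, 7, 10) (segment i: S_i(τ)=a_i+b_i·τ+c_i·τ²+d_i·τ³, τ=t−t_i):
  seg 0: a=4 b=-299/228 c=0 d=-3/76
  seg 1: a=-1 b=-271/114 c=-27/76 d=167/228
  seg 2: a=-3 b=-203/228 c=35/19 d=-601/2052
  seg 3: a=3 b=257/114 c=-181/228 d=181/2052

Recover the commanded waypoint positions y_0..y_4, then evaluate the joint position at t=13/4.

y_0 = S_0(0) = a_0 = 4
y_1 = S_1(0) = a_1 = -1
y_2 = S_2(0) = a_2 = -3
y_3 = S_3(0) = a_3 = 3
y_4 = S_3(3) = 5
t_q=13/4 is in segment 1 (τ=1/4); S_1(τ)=-7807/4864

y_0=4 y_1=-1 y_2=-3 y_3=3 y_4=5
S(13/4) = -7807/4864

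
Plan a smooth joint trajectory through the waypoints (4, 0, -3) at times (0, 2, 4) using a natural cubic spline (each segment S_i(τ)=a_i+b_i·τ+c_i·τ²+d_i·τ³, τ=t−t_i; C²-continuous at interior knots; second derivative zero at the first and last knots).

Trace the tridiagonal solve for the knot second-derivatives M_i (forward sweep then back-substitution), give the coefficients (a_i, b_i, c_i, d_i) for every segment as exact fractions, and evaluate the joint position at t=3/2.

  seg 0: a=4 b=-17/8 c=0 d=1/32
  seg 1: a=0 b=-7/4 c=3/16 d=-1/32
S(3/2) = 235/256

Δ: Δ0=-2, Δ1=-3/2
row 1: diag=8, rhs=3; c'=1/4, d'=3/8
back: M1=3/8
M: M0=0, M1=3/8, M2=0
seg 0: a=4, c=M0/2=0, d=(M1−M0)/(6·2)=1/32, b=Δ0−h0·(2M0+M1)/6=-17/8
seg 1: a=0, c=M1/2=3/16, d=(M2−M1)/(6·2)=-1/32, b=Δ1−h1·(2M1+M2)/6=-7/4
t_q=3/2 → seg 0, τ=3/2; S=4+-17/8·τ+0·τ²+1/32·τ³=235/256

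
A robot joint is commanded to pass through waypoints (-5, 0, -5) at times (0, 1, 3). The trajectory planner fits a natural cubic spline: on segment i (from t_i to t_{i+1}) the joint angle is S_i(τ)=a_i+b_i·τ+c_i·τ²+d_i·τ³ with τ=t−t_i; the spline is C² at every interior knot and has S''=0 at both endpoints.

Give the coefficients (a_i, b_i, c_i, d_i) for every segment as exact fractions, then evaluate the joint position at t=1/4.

  seg 0: a=-5 b=25/4 c=0 d=-5/4
  seg 1: a=0 b=5/2 c=-15/4 d=5/8
S(1/4) = -885/256

Δ: Δ0=5, Δ1=-5/2
row 1: diag=6, rhs=-45; c'=1/3, d'=-15/2
back: M1=-15/2
M: M0=0, M1=-15/2, M2=0
seg 0: a=-5, c=M0/2=0, d=(M1−M0)/(6·1)=-5/4, b=Δ0−h0·(2M0+M1)/6=25/4
seg 1: a=0, c=M1/2=-15/4, d=(M2−M1)/(6·2)=5/8, b=Δ1−h1·(2M1+M2)/6=5/2
t_q=1/4 → seg 0, τ=1/4; S=-5+25/4·τ+0·τ²+-5/4·τ³=-885/256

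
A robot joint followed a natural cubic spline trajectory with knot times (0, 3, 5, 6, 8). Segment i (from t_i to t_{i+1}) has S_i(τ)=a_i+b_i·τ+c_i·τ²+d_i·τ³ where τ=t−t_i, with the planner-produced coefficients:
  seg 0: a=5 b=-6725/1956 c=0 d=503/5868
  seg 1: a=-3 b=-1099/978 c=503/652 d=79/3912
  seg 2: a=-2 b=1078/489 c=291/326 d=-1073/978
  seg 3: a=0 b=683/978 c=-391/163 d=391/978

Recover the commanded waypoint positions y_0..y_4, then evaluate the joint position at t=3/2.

y_0 = S_0(0) = a_0 = 5
y_1 = S_1(0) = a_1 = -3
y_2 = S_2(0) = a_2 = -2
y_3 = S_3(0) = a_3 = 0
y_4 = S_3(2) = -5
t_q=3/2 is in segment 0 (τ=3/2); S_0(τ)=689/5216

y_0=5 y_1=-3 y_2=-2 y_3=0 y_4=-5
S(3/2) = 689/5216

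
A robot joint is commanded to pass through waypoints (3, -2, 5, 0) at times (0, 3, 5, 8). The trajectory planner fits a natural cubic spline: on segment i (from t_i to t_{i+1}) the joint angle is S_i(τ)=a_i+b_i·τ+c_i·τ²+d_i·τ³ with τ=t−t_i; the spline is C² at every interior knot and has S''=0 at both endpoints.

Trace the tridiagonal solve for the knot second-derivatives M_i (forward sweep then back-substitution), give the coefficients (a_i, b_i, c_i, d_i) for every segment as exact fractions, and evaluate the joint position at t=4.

  seg 0: a=3 b=-173/48 c=0 d=31/144
  seg 1: a=-2 b=53/24 c=31/16 d=-31/48
  seg 2: a=5 b=53/24 c=-31/16 d=31/144
S(4) = 3/2

Δ: Δ0=-5/3, Δ1=7/2, Δ2=-5/3
row 1: diag=10, rhs=31; c'=1/5, d'=31/10
row 2: denom=10−2·1/5=48/5; d'=(-31−2·31/10)/(48/5)=-31/8
back: M2=-31/8
back: M1=31/10−1/5·-31/8=31/8
M: M0=0, M1=31/8, M2=-31/8, M3=0
seg 0: a=3, c=M0/2=0, d=(M1−M0)/(6·3)=31/144, b=Δ0−h0·(2M0+M1)/6=-173/48
seg 1: a=-2, c=M1/2=31/16, d=(M2−M1)/(6·2)=-31/48, b=Δ1−h1·(2M1+M2)/6=53/24
seg 2: a=5, c=M2/2=-31/16, d=(M3−M2)/(6·3)=31/144, b=Δ2−h2·(2M2+M3)/6=53/24
t_q=4 → seg 1, τ=1; S=-2+53/24·τ+31/16·τ²+-31/48·τ³=3/2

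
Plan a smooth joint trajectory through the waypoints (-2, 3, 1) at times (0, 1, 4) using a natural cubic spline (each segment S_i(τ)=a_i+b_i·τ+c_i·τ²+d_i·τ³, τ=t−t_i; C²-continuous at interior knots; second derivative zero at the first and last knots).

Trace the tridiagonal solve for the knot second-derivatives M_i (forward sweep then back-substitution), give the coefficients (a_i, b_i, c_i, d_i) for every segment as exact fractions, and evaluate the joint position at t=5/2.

Δ: Δ0=5, Δ1=-2/3
row 1: diag=8, rhs=-34; c'=3/8, d'=-17/4
back: M1=-17/4
M: M0=0, M1=-17/4, M2=0
seg 0: a=-2, c=M0/2=0, d=(M1−M0)/(6·1)=-17/24, b=Δ0−h0·(2M0+M1)/6=137/24
seg 1: a=3, c=M1/2=-17/8, d=(M2−M1)/(6·3)=17/72, b=Δ1−h1·(2M1+M2)/6=43/12
t_q=5/2 → seg 1, τ=3/2; S=3+43/12·τ+-17/8·τ²+17/72·τ³=281/64

  seg 0: a=-2 b=137/24 c=0 d=-17/24
  seg 1: a=3 b=43/12 c=-17/8 d=17/72
S(5/2) = 281/64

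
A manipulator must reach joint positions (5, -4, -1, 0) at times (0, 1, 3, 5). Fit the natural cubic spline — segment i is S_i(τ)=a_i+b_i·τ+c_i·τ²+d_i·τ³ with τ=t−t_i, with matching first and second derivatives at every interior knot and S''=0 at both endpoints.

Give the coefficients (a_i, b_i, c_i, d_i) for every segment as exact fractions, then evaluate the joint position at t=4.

Δ: Δ0=-9, Δ1=3/2, Δ2=1/2
row 1: diag=6, rhs=63; c'=1/3, d'=21/2
row 2: denom=8−2·1/3=22/3; d'=(-6−2·21/2)/(22/3)=-81/22
back: M2=-81/22
back: M1=21/2−1/3·-81/22=129/11
M: M0=0, M1=129/11, M2=-81/22, M3=0
seg 0: a=5, c=M0/2=0, d=(M1−M0)/(6·1)=43/22, b=Δ0−h0·(2M0+M1)/6=-241/22
seg 1: a=-4, c=M1/2=129/22, d=(M2−M1)/(6·2)=-113/88, b=Δ1−h1·(2M1+M2)/6=-56/11
seg 2: a=-1, c=M2/2=-81/44, d=(M3−M2)/(6·2)=27/88, b=Δ2−h2·(2M2+M3)/6=65/22
t_q=4 → seg 2, τ=1; S=-1+65/22·τ+-81/44·τ²+27/88·τ³=37/88

  seg 0: a=5 b=-241/22 c=0 d=43/22
  seg 1: a=-4 b=-56/11 c=129/22 d=-113/88
  seg 2: a=-1 b=65/22 c=-81/44 d=27/88
S(4) = 37/88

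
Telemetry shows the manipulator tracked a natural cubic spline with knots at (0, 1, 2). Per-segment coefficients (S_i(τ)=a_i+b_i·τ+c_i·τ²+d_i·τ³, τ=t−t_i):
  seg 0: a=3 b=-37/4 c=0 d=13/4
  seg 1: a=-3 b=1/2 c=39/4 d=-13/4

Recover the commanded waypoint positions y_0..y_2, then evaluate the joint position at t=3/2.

y_0 = S_0(0) = a_0 = 3
y_1 = S_1(0) = a_1 = -3
y_2 = S_1(1) = 4
t_q=3/2 is in segment 1 (τ=1/2); S_1(τ)=-23/32

y_0=3 y_1=-3 y_2=4
S(3/2) = -23/32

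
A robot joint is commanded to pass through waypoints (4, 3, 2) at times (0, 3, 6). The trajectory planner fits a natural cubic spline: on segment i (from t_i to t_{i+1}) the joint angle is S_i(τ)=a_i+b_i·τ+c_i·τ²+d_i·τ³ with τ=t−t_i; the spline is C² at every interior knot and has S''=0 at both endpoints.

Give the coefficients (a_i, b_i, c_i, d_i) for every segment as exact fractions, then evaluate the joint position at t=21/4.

Δ: Δ0=-1/3, Δ1=-1/3
row 1: diag=12, rhs=0; c'=1/4, d'=0
back: M1=0
M: M0=0, M1=0, M2=0
seg 0: a=4, c=M0/2=0, d=(M1−M0)/(6·3)=0, b=Δ0−h0·(2M0+M1)/6=-1/3
seg 1: a=3, c=M1/2=0, d=(M2−M1)/(6·3)=0, b=Δ1−h1·(2M1+M2)/6=-1/3
t_q=21/4 → seg 1, τ=9/4; S=3+-1/3·τ+0·τ²+0·τ³=9/4

  seg 0: a=4 b=-1/3 c=0 d=0
  seg 1: a=3 b=-1/3 c=0 d=0
S(21/4) = 9/4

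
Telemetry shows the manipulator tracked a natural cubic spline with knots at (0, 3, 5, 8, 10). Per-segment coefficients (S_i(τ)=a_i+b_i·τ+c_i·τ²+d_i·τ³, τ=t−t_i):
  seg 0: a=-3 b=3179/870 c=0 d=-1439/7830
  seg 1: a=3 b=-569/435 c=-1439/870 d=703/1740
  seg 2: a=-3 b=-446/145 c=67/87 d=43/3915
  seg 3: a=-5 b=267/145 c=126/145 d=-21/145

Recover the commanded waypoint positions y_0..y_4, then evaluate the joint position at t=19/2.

y_0 = S_0(0) = a_0 = -3
y_1 = S_1(0) = a_1 = 3
y_2 = S_2(0) = a_2 = -3
y_3 = S_3(0) = a_3 = -5
y_4 = S_3(2) = 1
t_q=19/2 is in segment 3 (τ=3/2); S_3(τ)=-179/232

y_0=-3 y_1=3 y_2=-3 y_3=-5 y_4=1
S(19/2) = -179/232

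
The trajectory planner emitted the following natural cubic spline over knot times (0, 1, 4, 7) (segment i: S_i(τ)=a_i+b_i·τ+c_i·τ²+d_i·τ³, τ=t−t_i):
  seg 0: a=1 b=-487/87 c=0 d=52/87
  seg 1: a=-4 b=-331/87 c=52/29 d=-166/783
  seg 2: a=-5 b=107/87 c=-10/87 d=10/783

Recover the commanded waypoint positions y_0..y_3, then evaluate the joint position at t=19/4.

y_0 = S_0(0) = a_0 = 1
y_1 = S_1(0) = a_1 = -4
y_2 = S_2(0) = a_2 = -5
y_3 = S_2(3) = -2
t_q=19/4 is in segment 2 (τ=3/4); S_2(τ)=-3839/928

y_0=1 y_1=-4 y_2=-5 y_3=-2
S(19/4) = -3839/928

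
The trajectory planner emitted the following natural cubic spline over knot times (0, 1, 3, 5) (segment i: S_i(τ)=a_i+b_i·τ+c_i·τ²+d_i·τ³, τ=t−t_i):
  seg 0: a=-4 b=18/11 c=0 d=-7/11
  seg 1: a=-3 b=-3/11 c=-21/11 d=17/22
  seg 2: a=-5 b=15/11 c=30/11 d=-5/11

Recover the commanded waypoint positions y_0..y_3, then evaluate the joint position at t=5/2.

y_0=-4 y_1=-3 y_2=-5 y_3=5
S(5/2) = -897/176

y_0 = S_0(0) = a_0 = -4
y_1 = S_1(0) = a_1 = -3
y_2 = S_2(0) = a_2 = -5
y_3 = S_2(2) = 5
t_q=5/2 is in segment 1 (τ=3/2); S_1(τ)=-897/176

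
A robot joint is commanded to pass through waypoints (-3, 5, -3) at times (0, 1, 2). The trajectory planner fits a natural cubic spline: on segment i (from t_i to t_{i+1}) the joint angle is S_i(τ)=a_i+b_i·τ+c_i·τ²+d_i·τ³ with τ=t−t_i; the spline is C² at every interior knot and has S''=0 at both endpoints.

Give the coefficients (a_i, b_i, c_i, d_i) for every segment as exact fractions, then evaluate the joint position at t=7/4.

  seg 0: a=-3 b=12 c=0 d=-4
  seg 1: a=5 b=0 c=-12 d=4
S(7/4) = -1/16

Δ: Δ0=8, Δ1=-8
row 1: diag=4, rhs=-96; c'=1/4, d'=-24
back: M1=-24
M: M0=0, M1=-24, M2=0
seg 0: a=-3, c=M0/2=0, d=(M1−M0)/(6·1)=-4, b=Δ0−h0·(2M0+M1)/6=12
seg 1: a=5, c=M1/2=-12, d=(M2−M1)/(6·1)=4, b=Δ1−h1·(2M1+M2)/6=0
t_q=7/4 → seg 1, τ=3/4; S=5+0·τ+-12·τ²+4·τ³=-1/16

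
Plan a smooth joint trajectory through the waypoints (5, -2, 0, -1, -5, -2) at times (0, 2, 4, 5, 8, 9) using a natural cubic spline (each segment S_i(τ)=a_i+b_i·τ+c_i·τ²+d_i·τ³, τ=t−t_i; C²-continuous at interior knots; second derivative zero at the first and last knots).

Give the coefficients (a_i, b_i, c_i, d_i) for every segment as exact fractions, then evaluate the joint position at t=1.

  seg 0: a=5 b=-8641/1767 c=0 d=4913/14136
  seg 1: a=-2 b=-2543/3534 c=4913/2356 d=-4331/7068
  seg 2: a=0 b=949/3534 c=-3749/2356 d=2281/7068
  seg 3: a=-1 b=-13753/7068 c=-367/589 d=1949/7068
  seg 4: a=-5 b=6223/3534 c=4379/2356 d=-4379/7068
S(1) = 2155/4712

Δ: Δ0=-7/2, Δ1=1, Δ2=-1, Δ3=-4/3, Δ4=3
row 1: diag=8, rhs=27; c'=1/4, d'=27/8
row 2: denom=6−2·1/4=11/2; d'=(-12−2·27/8)/(11/2)=-75/22
row 3: denom=8−1·2/11=86/11; d'=(-2−1·-75/22)/(86/11)=31/172
row 4: denom=8−3·33/86=589/86; d'=(26−3·31/172)/(589/86)=4379/1178
back: M4=4379/1178
back: M3=31/172−33/86·4379/1178=-734/589
back: M2=-75/22−2/11·-734/589=-3749/1178
back: M1=27/8−1/4·-3749/1178=4913/1178
M: M0=0, M1=4913/1178, M2=-3749/1178, M3=-734/589, M4=4379/1178, M5=0
seg 0: a=5, c=M0/2=0, d=(M1−M0)/(6·2)=4913/14136, b=Δ0−h0·(2M0+M1)/6=-8641/1767
seg 1: a=-2, c=M1/2=4913/2356, d=(M2−M1)/(6·2)=-4331/7068, b=Δ1−h1·(2M1+M2)/6=-2543/3534
seg 2: a=0, c=M2/2=-3749/2356, d=(M3−M2)/(6·1)=2281/7068, b=Δ2−h2·(2M2+M3)/6=949/3534
seg 3: a=-1, c=M3/2=-367/589, d=(M4−M3)/(6·3)=1949/7068, b=Δ3−h3·(2M3+M4)/6=-13753/7068
seg 4: a=-5, c=M4/2=4379/2356, d=(M5−M4)/(6·1)=-4379/7068, b=Δ4−h4·(2M4+M5)/6=6223/3534
t_q=1 → seg 0, τ=1; S=5+-8641/1767·τ+0·τ²+4913/14136·τ³=2155/4712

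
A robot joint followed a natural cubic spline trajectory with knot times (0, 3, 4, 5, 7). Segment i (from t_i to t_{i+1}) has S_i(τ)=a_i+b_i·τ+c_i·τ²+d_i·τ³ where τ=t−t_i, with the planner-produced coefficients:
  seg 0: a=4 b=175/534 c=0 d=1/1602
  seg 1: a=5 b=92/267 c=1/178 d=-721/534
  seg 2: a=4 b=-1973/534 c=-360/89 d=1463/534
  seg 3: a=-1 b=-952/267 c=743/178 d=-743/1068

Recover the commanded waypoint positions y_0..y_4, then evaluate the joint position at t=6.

y_0 = S_0(0) = a_0 = 4
y_1 = S_1(0) = a_1 = 5
y_2 = S_2(0) = a_2 = 4
y_3 = S_3(0) = a_3 = -1
y_4 = S_3(2) = 3
t_q=6 is in segment 3 (τ=1); S_3(τ)=-387/356

y_0=4 y_1=5 y_2=4 y_3=-1 y_4=3
S(6) = -387/356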